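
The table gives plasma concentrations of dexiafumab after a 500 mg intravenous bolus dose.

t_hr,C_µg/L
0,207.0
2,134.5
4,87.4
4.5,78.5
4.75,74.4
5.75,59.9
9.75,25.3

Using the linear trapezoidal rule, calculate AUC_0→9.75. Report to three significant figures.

Trapezoidal AUC_0→9.75:
  [0→2]: (207.0+134.5)/2 × 2 = 341.5
  [2→4]: (134.5+87.4)/2 × 2 = 221.9
  [4→4.5]: (87.4+78.5)/2 × 0.5 = 41.475
  [4.5→4.75]: (78.5+74.4)/2 × 0.25 = 19.1125
  [4.75→5.75]: (74.4+59.9)/2 × 1 = 67.15
  [5.75→9.75]: (59.9+25.3)/2 × 4 = 170.4
  Sum = 861.5375 µg/L·hr

AUC = 862 µg/L·hr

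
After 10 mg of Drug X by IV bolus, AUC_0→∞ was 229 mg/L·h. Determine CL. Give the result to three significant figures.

CL = 0.0437 L/h

CL = Dose_iv / AUC_0→∞
   = 10 / 229 = 0.0436681 L/h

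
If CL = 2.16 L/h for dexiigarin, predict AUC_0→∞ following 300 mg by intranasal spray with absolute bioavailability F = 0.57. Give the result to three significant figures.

AUC = 79.2 mg/L·h

AUC_0→∞ = F × Dose / CL
        = 0.57 × 300 / 2.16 = 79.1667 mg/L·h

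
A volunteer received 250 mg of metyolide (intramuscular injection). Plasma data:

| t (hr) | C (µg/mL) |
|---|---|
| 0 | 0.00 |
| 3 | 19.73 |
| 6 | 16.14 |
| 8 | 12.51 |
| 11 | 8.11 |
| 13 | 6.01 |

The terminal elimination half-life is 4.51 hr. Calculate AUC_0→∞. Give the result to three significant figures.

Trapezoidal AUC_0→13:
  [0→3]: (0.00+19.73)/2 × 3 = 29.595
  [3→6]: (19.73+16.14)/2 × 3 = 53.805
  [6→8]: (16.14+12.51)/2 × 2 = 28.65
  [8→11]: (12.51+8.11)/2 × 3 = 30.93
  [11→13]: (8.11+6.01)/2 × 2 = 14.12
  Sum = 157.1 µg/mL·hr
k_e = ln2 / t½ = 0.693147 / 4.51 = 0.1537 hr^-1
Extrapolated tail: C_last / k_e = 6.01 / 0.1537 = 39.102
AUC_0→∞ = 157.1 + 39.102 = 196.202 µg/mL·hr

AUC = 196 µg/mL·hr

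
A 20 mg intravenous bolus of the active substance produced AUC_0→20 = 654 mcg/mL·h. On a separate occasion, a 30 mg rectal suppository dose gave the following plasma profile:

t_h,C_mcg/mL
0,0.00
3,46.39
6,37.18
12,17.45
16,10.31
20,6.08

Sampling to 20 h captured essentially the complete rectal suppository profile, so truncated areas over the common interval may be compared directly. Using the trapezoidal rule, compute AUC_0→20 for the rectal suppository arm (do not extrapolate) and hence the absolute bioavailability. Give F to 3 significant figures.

Trapezoidal AUC_0→20 (rectal suppository):
  [0→3]: (0.00+46.39)/2 × 3 = 69.585
  [3→6]: (46.39+37.18)/2 × 3 = 125.355
  [6→12]: (37.18+17.45)/2 × 6 = 163.89
  [12→16]: (17.45+10.31)/2 × 4 = 55.52
  [16→20]: (10.31+6.08)/2 × 4 = 32.78
  Sum = 447.13 mcg/mL·h
F = (AUC_ev/D_ev)/(AUC_iv/D_iv) = (447.13/30)/(654/20) = 14.9043/32.7 = 0.4558

F = 0.456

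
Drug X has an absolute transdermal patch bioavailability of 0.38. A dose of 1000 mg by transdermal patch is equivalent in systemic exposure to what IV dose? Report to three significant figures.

D_iv = 380 mg

Systemic exposure from an extravascular dose = F × D_ev, so the equivalent IV dose is F × D_ev.
D_iv = F × D_ev = 0.38 × 1000 = 380 mg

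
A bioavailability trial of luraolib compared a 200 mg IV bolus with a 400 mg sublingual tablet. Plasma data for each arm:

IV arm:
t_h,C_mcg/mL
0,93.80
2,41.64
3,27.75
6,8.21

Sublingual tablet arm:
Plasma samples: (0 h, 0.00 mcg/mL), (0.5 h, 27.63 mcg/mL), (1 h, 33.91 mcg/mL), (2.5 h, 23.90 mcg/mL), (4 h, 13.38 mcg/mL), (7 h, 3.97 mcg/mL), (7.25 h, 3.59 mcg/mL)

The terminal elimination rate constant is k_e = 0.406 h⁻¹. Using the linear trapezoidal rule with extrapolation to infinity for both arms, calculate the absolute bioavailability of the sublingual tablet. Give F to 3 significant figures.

Trapezoidal AUC_0→6 (IV):
  [0→2]: (93.80+41.64)/2 × 2 = 135.44
  [2→3]: (41.64+27.75)/2 × 1 = 34.695
  [3→6]: (27.75+8.21)/2 × 3 = 53.94
  Sum = 224.075 mcg/mL·h
IV tail: 8.21/0.406 = 20.222; AUC_iv,0→∞ = 224.075 + 20.222 = 244.297 mcg/mL·h
Trapezoidal AUC_0→7.25 (sublingual tablet):
  [0→0.5]: (0.00+27.63)/2 × 0.5 = 6.9075
  [0.5→1]: (27.63+33.91)/2 × 0.5 = 15.385
  [1→2.5]: (33.91+23.90)/2 × 1.5 = 43.3575
  [2.5→4]: (23.90+13.38)/2 × 1.5 = 27.96
  [4→7]: (13.38+3.97)/2 × 3 = 26.025
  [7→7.25]: (3.97+3.59)/2 × 0.25 = 0.945
  Sum = 120.58 mcg/mL·h
sublingual tablet tail: 3.59/0.406 = 8.842; AUC_ev,0→∞ = 120.58 + 8.842 = 129.422 mcg/mL·h
F = (AUC_ev/D_ev)/(AUC_iv/D_iv) = (129.422/400)/(244.297/200) = 0.323555/1.221485 = 0.2649

F = 0.265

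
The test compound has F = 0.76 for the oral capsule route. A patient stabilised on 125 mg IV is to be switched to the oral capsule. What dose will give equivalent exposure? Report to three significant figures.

For equal systemic exposure: F × D_ev = D_iv
D_ev = D_iv / F = 125 / 0.76 = 164.474 mg

D_oral = 164 mg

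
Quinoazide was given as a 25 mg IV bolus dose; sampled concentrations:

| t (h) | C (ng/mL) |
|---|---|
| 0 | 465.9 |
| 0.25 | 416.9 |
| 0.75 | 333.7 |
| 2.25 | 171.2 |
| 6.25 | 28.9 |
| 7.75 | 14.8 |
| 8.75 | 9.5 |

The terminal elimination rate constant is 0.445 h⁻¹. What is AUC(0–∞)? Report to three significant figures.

Trapezoidal AUC_0→8.75:
  [0→0.25]: (465.9+416.9)/2 × 0.25 = 110.35
  [0.25→0.75]: (416.9+333.7)/2 × 0.5 = 187.65
  [0.75→2.25]: (333.7+171.2)/2 × 1.5 = 378.675
  [2.25→6.25]: (171.2+28.9)/2 × 4 = 400.2
  [6.25→7.75]: (28.9+14.8)/2 × 1.5 = 32.775
  [7.75→8.75]: (14.8+9.5)/2 × 1 = 12.15
  Sum = 1121.8 ng/mL·h
Extrapolated tail: C_last / k_e = 9.5 / 0.445 = 21.348
AUC_0→∞ = 1121.8 + 21.348 = 1143.148 ng/mL·h

AUC = 1140 ng/mL·h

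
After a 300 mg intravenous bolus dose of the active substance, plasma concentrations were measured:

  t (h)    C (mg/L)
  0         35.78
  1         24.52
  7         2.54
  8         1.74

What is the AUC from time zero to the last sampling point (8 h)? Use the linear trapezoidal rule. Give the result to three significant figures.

AUC = 113 mg/L·h

Trapezoidal AUC_0→8:
  [0→1]: (35.78+24.52)/2 × 1 = 30.15
  [1→7]: (24.52+2.54)/2 × 6 = 81.18
  [7→8]: (2.54+1.74)/2 × 1 = 2.14
  Sum = 113.47 mg/L·h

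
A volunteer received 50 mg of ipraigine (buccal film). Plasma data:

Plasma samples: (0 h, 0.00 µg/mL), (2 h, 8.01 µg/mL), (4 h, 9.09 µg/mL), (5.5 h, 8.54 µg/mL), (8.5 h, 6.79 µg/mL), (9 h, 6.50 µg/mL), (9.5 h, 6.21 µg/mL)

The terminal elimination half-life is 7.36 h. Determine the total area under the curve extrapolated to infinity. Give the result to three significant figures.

Trapezoidal AUC_0→9.5:
  [0→2]: (0.00+8.01)/2 × 2 = 8.01
  [2→4]: (8.01+9.09)/2 × 2 = 17.1
  [4→5.5]: (9.09+8.54)/2 × 1.5 = 13.2225
  [5.5→8.5]: (8.54+6.79)/2 × 3 = 22.995
  [8.5→9]: (6.79+6.50)/2 × 0.5 = 3.3225
  [9→9.5]: (6.50+6.21)/2 × 0.5 = 3.1775
  Sum = 67.8275 µg/mL·h
k_e = ln2 / t½ = 0.693147 / 7.36 = 0.0942 h^-1
Extrapolated tail: C_last / k_e = 6.21 / 0.0942 = 65.924
AUC_0→∞ = 67.8275 + 65.924 = 133.7515 µg/mL·h

AUC = 134 µg/mL·h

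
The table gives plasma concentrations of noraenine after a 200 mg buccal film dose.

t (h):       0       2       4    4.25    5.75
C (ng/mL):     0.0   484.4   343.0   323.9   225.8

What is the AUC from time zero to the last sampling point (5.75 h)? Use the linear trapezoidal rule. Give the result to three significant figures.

AUC = 1810 ng/mL·h

Trapezoidal AUC_0→5.75:
  [0→2]: (0.0+484.4)/2 × 2 = 484.4
  [2→4]: (484.4+343.0)/2 × 2 = 827.4
  [4→4.25]: (343.0+323.9)/2 × 0.25 = 83.3625
  [4.25→5.75]: (323.9+225.8)/2 × 1.5 = 412.275
  Sum = 1807.4375 ng/mL·h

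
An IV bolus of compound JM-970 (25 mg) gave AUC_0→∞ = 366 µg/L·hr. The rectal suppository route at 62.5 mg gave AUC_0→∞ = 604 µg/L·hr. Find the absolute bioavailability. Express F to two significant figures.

F = (AUC_ev / D_ev) / (AUC_iv / D_iv)
  = (604/62.5) / (366/25)
  = 9.664 / 14.64 = 0.6601

F = 0.66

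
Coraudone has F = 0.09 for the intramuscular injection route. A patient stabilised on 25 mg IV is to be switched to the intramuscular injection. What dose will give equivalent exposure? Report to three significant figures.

D_intramuscular = 278 mg

For equal systemic exposure: F × D_ev = D_iv
D_ev = D_iv / F = 25 / 0.09 = 277.778 mg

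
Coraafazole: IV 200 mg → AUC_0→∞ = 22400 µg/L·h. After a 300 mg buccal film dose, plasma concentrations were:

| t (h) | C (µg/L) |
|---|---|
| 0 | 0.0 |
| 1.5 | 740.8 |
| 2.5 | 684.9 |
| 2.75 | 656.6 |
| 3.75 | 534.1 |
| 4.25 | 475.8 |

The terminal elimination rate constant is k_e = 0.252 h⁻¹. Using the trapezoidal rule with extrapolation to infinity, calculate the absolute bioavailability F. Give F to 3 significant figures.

Trapezoidal AUC_0→4.25 (buccal film):
  [0→1.5]: (0.0+740.8)/2 × 1.5 = 555.6
  [1.5→2.5]: (740.8+684.9)/2 × 1 = 712.85
  [2.5→2.75]: (684.9+656.6)/2 × 0.25 = 167.6875
  [2.75→3.75]: (656.6+534.1)/2 × 1 = 595.35
  [3.75→4.25]: (534.1+475.8)/2 × 0.5 = 252.475
  Sum = 2283.9625 µg/L·h
Tail: C_last/k_e = 475.8/0.252 = 1888.095
AUC_0→∞ (buccal film) = 2283.9625 + 1888.095 = 4172.0575 µg/L·h
F = (AUC_ev/D_ev)/(AUC_iv/D_iv) = (4172.0575/300)/(22400/200) = 13.9069/112 = 0.1242

F = 0.124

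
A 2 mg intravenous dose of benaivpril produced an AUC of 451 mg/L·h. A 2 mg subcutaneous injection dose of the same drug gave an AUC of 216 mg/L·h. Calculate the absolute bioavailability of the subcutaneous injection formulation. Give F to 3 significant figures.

F = (AUC_ev / D_ev) / (AUC_iv / D_iv)
  = (216/2) / (451/2)
  = 108 / 225.5 = 0.4789

F = 0.479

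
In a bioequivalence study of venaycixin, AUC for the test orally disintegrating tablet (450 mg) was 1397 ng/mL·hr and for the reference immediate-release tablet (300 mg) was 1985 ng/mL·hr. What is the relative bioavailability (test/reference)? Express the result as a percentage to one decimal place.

F_rel = 46.9%

F_rel = (AUC_test/D_test) / (AUC_ref/D_ref)
      = (1397/450) / (1985/300)
      = 3.10444 / 6.61667 = 0.4692 = 46.92%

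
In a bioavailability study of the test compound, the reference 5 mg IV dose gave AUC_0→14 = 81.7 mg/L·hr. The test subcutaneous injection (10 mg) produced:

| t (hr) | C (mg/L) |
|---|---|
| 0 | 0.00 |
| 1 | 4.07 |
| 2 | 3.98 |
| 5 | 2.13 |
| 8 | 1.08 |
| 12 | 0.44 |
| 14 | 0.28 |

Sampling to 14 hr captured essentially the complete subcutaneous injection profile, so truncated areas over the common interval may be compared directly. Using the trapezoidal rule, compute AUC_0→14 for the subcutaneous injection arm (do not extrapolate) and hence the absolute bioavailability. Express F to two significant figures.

Trapezoidal AUC_0→14 (subcutaneous injection):
  [0→1]: (0.00+4.07)/2 × 1 = 2.035
  [1→2]: (4.07+3.98)/2 × 1 = 4.025
  [2→5]: (3.98+2.13)/2 × 3 = 9.165
  [5→8]: (2.13+1.08)/2 × 3 = 4.815
  [8→12]: (1.08+0.44)/2 × 4 = 3.04
  [12→14]: (0.44+0.28)/2 × 2 = 0.72
  Sum = 23.8 mg/L·hr
F = (AUC_ev/D_ev)/(AUC_iv/D_iv) = (23.8/10)/(81.7/5) = 2.38/16.34 = 0.1457

F = 0.15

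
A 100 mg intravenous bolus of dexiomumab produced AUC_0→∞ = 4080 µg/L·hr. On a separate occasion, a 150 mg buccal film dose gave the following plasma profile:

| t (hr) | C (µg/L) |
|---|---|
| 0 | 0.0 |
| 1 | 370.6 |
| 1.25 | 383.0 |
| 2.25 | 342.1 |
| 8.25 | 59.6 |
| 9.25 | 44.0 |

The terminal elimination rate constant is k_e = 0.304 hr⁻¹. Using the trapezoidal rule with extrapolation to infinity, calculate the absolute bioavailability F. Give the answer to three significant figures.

Trapezoidal AUC_0→9.25 (buccal film):
  [0→1]: (0.0+370.6)/2 × 1 = 185.3
  [1→1.25]: (370.6+383.0)/2 × 0.25 = 94.2
  [1.25→2.25]: (383.0+342.1)/2 × 1 = 362.55
  [2.25→8.25]: (342.1+59.6)/2 × 6 = 1205.1
  [8.25→9.25]: (59.6+44.0)/2 × 1 = 51.8
  Sum = 1898.95 µg/L·hr
Tail: C_last/k_e = 44.0/0.304 = 144.737
AUC_0→∞ (buccal film) = 1898.95 + 144.737 = 2043.687 µg/L·hr
F = (AUC_ev/D_ev)/(AUC_iv/D_iv) = (2043.687/150)/(4080/100) = 13.62458/40.8 = 0.3339

F = 0.334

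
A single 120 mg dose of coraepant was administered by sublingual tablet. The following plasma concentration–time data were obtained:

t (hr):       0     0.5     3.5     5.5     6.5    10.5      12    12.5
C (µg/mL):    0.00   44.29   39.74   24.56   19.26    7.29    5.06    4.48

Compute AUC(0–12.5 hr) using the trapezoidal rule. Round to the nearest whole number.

AUC = 288 µg/mL·hr

Trapezoidal AUC_0→12.5:
  [0→0.5]: (0.00+44.29)/2 × 0.5 = 11.0725
  [0.5→3.5]: (44.29+39.74)/2 × 3 = 126.045
  [3.5→5.5]: (39.74+24.56)/2 × 2 = 64.3
  [5.5→6.5]: (24.56+19.26)/2 × 1 = 21.91
  [6.5→10.5]: (19.26+7.29)/2 × 4 = 53.1
  [10.5→12]: (7.29+5.06)/2 × 1.5 = 9.2625
  [12→12.5]: (5.06+4.48)/2 × 0.5 = 2.385
  Sum = 288.075 µg/mL·hr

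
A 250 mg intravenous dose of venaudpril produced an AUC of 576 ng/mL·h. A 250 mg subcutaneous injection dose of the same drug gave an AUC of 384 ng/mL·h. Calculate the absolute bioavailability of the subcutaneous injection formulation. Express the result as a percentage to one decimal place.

F = (AUC_ev / D_ev) / (AUC_iv / D_iv)
  = (384/250) / (576/250)
  = 1.536 / 2.304 = 0.6667
  = 66.67%

F = 66.7%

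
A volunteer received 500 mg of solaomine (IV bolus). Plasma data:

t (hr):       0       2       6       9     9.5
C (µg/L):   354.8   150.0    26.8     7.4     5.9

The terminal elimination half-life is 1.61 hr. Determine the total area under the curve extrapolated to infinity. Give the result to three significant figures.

AUC = 927 µg/L·hr

Trapezoidal AUC_0→9.5:
  [0→2]: (354.8+150.0)/2 × 2 = 504.8
  [2→6]: (150.0+26.8)/2 × 4 = 353.6
  [6→9]: (26.8+7.4)/2 × 3 = 51.3
  [9→9.5]: (7.4+5.9)/2 × 0.5 = 3.325
  Sum = 913.025 µg/L·hr
k_e = ln2 / t½ = 0.693147 / 1.61 = 0.4305 hr^-1
Extrapolated tail: C_last / k_e = 5.9 / 0.4305 = 13.705
AUC_0→∞ = 913.025 + 13.705 = 926.73 µg/L·hr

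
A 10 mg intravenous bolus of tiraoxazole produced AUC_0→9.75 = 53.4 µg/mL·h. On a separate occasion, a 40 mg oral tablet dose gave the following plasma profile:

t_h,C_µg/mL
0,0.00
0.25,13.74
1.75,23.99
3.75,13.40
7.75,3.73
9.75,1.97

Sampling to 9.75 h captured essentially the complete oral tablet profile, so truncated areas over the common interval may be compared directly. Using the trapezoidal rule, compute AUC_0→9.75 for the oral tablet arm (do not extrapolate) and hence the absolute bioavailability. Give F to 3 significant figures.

Trapezoidal AUC_0→9.75 (oral tablet):
  [0→0.25]: (0.00+13.74)/2 × 0.25 = 1.7175
  [0.25→1.75]: (13.74+23.99)/2 × 1.5 = 28.2975
  [1.75→3.75]: (23.99+13.40)/2 × 2 = 37.39
  [3.75→7.75]: (13.40+3.73)/2 × 4 = 34.26
  [7.75→9.75]: (3.73+1.97)/2 × 2 = 5.7
  Sum = 107.365 µg/mL·h
F = (AUC_ev/D_ev)/(AUC_iv/D_iv) = (107.365/40)/(53.4/10) = 2.684125/5.34 = 0.5026

F = 0.503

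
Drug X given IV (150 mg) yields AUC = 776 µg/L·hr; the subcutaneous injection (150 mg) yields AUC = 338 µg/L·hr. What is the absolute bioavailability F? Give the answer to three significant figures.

F = (AUC_ev / D_ev) / (AUC_iv / D_iv)
  = (338/150) / (776/150)
  = 2.25333 / 5.17333 = 0.4356

F = 0.436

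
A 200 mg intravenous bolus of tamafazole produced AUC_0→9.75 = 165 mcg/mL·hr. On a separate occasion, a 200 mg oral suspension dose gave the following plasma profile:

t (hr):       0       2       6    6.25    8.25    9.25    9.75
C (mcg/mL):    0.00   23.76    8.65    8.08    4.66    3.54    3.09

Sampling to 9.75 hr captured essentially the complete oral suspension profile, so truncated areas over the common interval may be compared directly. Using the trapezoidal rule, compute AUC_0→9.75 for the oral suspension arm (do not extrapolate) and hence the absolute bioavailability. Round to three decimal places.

Trapezoidal AUC_0→9.75 (oral suspension):
  [0→2]: (0.00+23.76)/2 × 2 = 23.76
  [2→6]: (23.76+8.65)/2 × 4 = 64.82
  [6→6.25]: (8.65+8.08)/2 × 0.25 = 2.09125
  [6.25→8.25]: (8.08+4.66)/2 × 2 = 12.74
  [8.25→9.25]: (4.66+3.54)/2 × 1 = 4.1
  [9.25→9.75]: (3.54+3.09)/2 × 0.5 = 1.6575
  Sum = 109.16875 mcg/mL·hr
F = (AUC_ev/D_ev)/(AUC_iv/D_iv) = (109.16875/200)/(165/200) = 0.54584375/0.825 = 0.6616

F = 0.662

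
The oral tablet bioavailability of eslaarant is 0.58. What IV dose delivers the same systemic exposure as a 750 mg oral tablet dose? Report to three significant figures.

D_iv = 435 mg

Systemic exposure from an extravascular dose = F × D_ev, so the equivalent IV dose is F × D_ev.
D_iv = F × D_ev = 0.58 × 750 = 435 mg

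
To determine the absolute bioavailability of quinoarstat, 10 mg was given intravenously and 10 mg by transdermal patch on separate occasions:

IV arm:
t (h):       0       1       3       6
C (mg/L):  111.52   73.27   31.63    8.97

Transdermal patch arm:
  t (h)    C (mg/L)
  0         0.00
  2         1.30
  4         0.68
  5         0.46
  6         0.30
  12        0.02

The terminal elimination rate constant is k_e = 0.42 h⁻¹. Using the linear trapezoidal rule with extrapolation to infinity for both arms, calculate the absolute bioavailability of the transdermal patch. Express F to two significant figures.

F = 0.019

Trapezoidal AUC_0→6 (IV):
  [0→1]: (111.52+73.27)/2 × 1 = 92.395
  [1→3]: (73.27+31.63)/2 × 2 = 104.9
  [3→6]: (31.63+8.97)/2 × 3 = 60.9
  Sum = 258.195 mg/L·h
IV tail: 8.97/0.42 = 21.357; AUC_iv,0→∞ = 258.195 + 21.357 = 279.552 mg/L·h
Trapezoidal AUC_0→12 (transdermal patch):
  [0→2]: (0.00+1.30)/2 × 2 = 1.3
  [2→4]: (1.30+0.68)/2 × 2 = 1.98
  [4→5]: (0.68+0.46)/2 × 1 = 0.57
  [5→6]: (0.46+0.30)/2 × 1 = 0.38
  [6→12]: (0.30+0.02)/2 × 6 = 0.96
  Sum = 5.19 mg/L·h
transdermal patch tail: 0.02/0.42 = 0.048; AUC_ev,0→∞ = 5.19 + 0.048 = 5.238 mg/L·h
F = (AUC_ev/D_ev)/(AUC_iv/D_iv) = (5.238/10)/(279.552/10) = 0.5238/27.9552 = 0.0187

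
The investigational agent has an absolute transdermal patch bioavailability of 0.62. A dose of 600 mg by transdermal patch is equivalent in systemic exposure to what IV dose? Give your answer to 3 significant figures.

D_iv = 372 mg

Systemic exposure from an extravascular dose = F × D_ev, so the equivalent IV dose is F × D_ev.
D_iv = F × D_ev = 0.62 × 600 = 372 mg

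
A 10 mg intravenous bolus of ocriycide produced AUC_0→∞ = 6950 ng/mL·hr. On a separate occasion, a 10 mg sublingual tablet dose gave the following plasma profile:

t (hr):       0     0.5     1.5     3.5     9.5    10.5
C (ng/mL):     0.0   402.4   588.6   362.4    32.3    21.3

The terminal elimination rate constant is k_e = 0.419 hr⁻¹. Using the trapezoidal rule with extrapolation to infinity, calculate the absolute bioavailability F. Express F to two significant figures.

F = 0.40

Trapezoidal AUC_0→10.5 (sublingual tablet):
  [0→0.5]: (0.0+402.4)/2 × 0.5 = 100.6
  [0.5→1.5]: (402.4+588.6)/2 × 1 = 495.5
  [1.5→3.5]: (588.6+362.4)/2 × 2 = 951.0
  [3.5→9.5]: (362.4+32.3)/2 × 6 = 1184.1
  [9.5→10.5]: (32.3+21.3)/2 × 1 = 26.8
  Sum = 2758.0 ng/mL·hr
Tail: C_last/k_e = 21.3/0.419 = 50.835
AUC_0→∞ (sublingual tablet) = 2758.0 + 50.835 = 2808.835 ng/mL·hr
F = (AUC_ev/D_ev)/(AUC_iv/D_iv) = (2808.835/10)/(6950/10) = 280.8835/695 = 0.4041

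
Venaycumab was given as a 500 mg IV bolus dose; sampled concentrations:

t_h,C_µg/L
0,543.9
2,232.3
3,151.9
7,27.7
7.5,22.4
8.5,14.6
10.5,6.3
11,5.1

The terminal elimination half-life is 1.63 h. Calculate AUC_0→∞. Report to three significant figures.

Trapezoidal AUC_0→11:
  [0→2]: (543.9+232.3)/2 × 2 = 776.2
  [2→3]: (232.3+151.9)/2 × 1 = 192.1
  [3→7]: (151.9+27.7)/2 × 4 = 359.2
  [7→7.5]: (27.7+22.4)/2 × 0.5 = 12.525
  [7.5→8.5]: (22.4+14.6)/2 × 1 = 18.5
  [8.5→10.5]: (14.6+6.3)/2 × 2 = 20.9
  [10.5→11]: (6.3+5.1)/2 × 0.5 = 2.85
  Sum = 1382.275 µg/L·h
k_e = ln2 / t½ = 0.693147 / 1.63 = 0.4252 h^-1
Extrapolated tail: C_last / k_e = 5.1 / 0.4252 = 11.994
AUC_0→∞ = 1382.275 + 11.994 = 1394.269 µg/L·h

AUC = 1390 µg/L·h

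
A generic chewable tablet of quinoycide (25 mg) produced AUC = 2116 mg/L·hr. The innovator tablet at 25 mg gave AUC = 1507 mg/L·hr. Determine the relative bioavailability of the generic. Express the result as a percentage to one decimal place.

F_rel = (AUC_test/D_test) / (AUC_ref/D_ref)
      = (2116/25) / (1507/25)
      = 84.64 / 60.28 = 1.4041 = 140.41%

F_rel = 140.4%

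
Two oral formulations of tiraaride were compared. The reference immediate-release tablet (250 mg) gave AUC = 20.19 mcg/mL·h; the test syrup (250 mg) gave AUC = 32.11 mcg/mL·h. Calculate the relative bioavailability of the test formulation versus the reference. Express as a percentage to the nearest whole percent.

F_rel = 159%

F_rel = (AUC_test/D_test) / (AUC_ref/D_ref)
      = (32.11/250) / (20.19/250)
      = 0.12844 / 0.08076 = 1.5904 = 159.04%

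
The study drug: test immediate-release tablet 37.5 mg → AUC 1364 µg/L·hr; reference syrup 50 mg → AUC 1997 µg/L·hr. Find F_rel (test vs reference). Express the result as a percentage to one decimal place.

F_rel = 91.1%

F_rel = (AUC_test/D_test) / (AUC_ref/D_ref)
      = (1364/37.5) / (1997/50)
      = 36.3733 / 39.94 = 0.9107 = 91.07%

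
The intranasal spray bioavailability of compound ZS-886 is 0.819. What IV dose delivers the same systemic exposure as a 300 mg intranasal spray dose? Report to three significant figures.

D_iv = 246 mg

Systemic exposure from an extravascular dose = F × D_ev, so the equivalent IV dose is F × D_ev.
D_iv = F × D_ev = 0.819 × 300 = 245.7 mg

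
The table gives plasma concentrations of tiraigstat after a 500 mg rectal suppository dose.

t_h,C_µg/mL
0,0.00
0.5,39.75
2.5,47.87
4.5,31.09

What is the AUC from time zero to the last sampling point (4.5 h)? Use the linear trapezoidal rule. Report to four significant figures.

Trapezoidal AUC_0→4.5:
  [0→0.5]: (0.00+39.75)/2 × 0.5 = 9.9375
  [0.5→2.5]: (39.75+47.87)/2 × 2 = 87.62
  [2.5→4.5]: (47.87+31.09)/2 × 2 = 78.96
  Sum = 176.5175 µg/mL·h

AUC = 176.5 µg/mL·h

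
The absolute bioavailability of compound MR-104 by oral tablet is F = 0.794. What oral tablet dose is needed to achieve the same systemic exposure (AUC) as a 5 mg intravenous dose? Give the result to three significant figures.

For equal systemic exposure: F × D_ev = D_iv
D_ev = D_iv / F = 5 / 0.794 = 6.29723 mg

D_oral = 6.30 mg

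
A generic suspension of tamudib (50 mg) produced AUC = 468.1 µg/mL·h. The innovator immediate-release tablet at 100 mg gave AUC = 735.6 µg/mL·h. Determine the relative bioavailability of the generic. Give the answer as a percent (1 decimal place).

F_rel = 127.3%

F_rel = (AUC_test/D_test) / (AUC_ref/D_ref)
      = (468.1/50) / (735.6/100)
      = 9.362 / 7.356 = 1.2727 = 127.27%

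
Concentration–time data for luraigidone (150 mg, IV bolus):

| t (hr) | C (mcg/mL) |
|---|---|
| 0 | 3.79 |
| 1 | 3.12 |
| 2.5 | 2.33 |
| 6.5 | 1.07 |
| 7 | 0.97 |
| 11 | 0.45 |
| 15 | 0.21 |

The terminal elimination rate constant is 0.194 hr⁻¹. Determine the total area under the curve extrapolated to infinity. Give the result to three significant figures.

AUC = 20.1 mcg/mL·hr

Trapezoidal AUC_0→15:
  [0→1]: (3.79+3.12)/2 × 1 = 3.455
  [1→2.5]: (3.12+2.33)/2 × 1.5 = 4.0875
  [2.5→6.5]: (2.33+1.07)/2 × 4 = 6.8
  [6.5→7]: (1.07+0.97)/2 × 0.5 = 0.51
  [7→11]: (0.97+0.45)/2 × 4 = 2.84
  [11→15]: (0.45+0.21)/2 × 4 = 1.32
  Sum = 19.0125 mcg/mL·hr
Extrapolated tail: C_last / k_e = 0.21 / 0.194 = 1.082
AUC_0→∞ = 19.0125 + 1.082 = 20.0945 mcg/mL·hr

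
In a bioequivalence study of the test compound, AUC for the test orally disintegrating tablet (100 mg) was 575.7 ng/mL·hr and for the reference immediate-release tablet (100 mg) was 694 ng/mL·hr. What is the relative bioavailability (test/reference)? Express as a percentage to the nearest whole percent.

F_rel = (AUC_test/D_test) / (AUC_ref/D_ref)
      = (575.7/100) / (694/100)
      = 5.757 / 6.94 = 0.8295 = 82.95%

F_rel = 83%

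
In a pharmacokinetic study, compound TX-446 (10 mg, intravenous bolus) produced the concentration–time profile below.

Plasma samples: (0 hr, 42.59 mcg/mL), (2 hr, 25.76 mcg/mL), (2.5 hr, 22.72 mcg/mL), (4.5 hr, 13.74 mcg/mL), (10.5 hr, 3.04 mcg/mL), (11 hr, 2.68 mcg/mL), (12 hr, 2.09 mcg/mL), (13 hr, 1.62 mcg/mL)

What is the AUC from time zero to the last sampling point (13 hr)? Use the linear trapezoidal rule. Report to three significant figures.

Trapezoidal AUC_0→13:
  [0→2]: (42.59+25.76)/2 × 2 = 68.35
  [2→2.5]: (25.76+22.72)/2 × 0.5 = 12.12
  [2.5→4.5]: (22.72+13.74)/2 × 2 = 36.46
  [4.5→10.5]: (13.74+3.04)/2 × 6 = 50.34
  [10.5→11]: (3.04+2.68)/2 × 0.5 = 1.43
  [11→12]: (2.68+2.09)/2 × 1 = 2.385
  [12→13]: (2.09+1.62)/2 × 1 = 1.855
  Sum = 172.94 mcg/mL·hr

AUC = 173 mcg/mL·hr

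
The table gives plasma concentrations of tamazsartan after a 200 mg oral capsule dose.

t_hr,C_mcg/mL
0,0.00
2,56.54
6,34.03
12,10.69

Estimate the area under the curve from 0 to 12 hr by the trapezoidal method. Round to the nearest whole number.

Trapezoidal AUC_0→12:
  [0→2]: (0.00+56.54)/2 × 2 = 56.54
  [2→6]: (56.54+34.03)/2 × 4 = 181.14
  [6→12]: (34.03+10.69)/2 × 6 = 134.16
  Sum = 371.84 mcg/mL·hr

AUC = 372 mcg/mL·hr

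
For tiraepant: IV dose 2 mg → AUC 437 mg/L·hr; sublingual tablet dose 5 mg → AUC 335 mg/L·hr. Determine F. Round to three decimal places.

F = (AUC_ev / D_ev) / (AUC_iv / D_iv)
  = (335/5) / (437/2)
  = 67 / 218.5 = 0.3066

F = 0.307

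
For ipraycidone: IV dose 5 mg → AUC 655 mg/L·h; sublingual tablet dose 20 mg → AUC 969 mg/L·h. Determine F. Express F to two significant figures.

F = (AUC_ev / D_ev) / (AUC_iv / D_iv)
  = (969/20) / (655/5)
  = 48.45 / 131 = 0.3698

F = 0.37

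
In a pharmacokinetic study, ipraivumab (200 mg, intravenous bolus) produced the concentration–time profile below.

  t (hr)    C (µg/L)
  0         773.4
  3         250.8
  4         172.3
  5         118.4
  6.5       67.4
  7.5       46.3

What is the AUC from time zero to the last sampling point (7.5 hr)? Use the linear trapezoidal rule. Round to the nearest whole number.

AUC = 2089 µg/L·hr

Trapezoidal AUC_0→7.5:
  [0→3]: (773.4+250.8)/2 × 3 = 1536.3
  [3→4]: (250.8+172.3)/2 × 1 = 211.55
  [4→5]: (172.3+118.4)/2 × 1 = 145.35
  [5→6.5]: (118.4+67.4)/2 × 1.5 = 139.35
  [6.5→7.5]: (67.4+46.3)/2 × 1 = 56.85
  Sum = 2089.4 µg/L·hr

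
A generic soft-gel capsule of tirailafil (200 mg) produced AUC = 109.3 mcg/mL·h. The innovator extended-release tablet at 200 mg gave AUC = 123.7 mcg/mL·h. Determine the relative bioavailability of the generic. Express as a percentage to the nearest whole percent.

F_rel = (AUC_test/D_test) / (AUC_ref/D_ref)
      = (109.3/200) / (123.7/200)
      = 0.5465 / 0.6185 = 0.8836 = 88.36%

F_rel = 88%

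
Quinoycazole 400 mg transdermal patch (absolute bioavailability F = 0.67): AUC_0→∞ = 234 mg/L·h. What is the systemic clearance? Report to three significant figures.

CL = 1.15 L/h

CL = F × Dose / AUC_0→∞
   = 0.67 × 400 / 234 = 1.1453 L/h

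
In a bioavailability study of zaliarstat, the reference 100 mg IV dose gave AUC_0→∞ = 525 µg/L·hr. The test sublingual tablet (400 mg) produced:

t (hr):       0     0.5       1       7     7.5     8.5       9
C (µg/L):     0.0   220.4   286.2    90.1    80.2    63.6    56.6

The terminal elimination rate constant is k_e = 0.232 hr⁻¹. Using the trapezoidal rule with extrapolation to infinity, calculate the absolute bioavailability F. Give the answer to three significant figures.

F = 0.809

Trapezoidal AUC_0→9 (sublingual tablet):
  [0→0.5]: (0.0+220.4)/2 × 0.5 = 55.1
  [0.5→1]: (220.4+286.2)/2 × 0.5 = 126.65
  [1→7]: (286.2+90.1)/2 × 6 = 1128.9
  [7→7.5]: (90.1+80.2)/2 × 0.5 = 42.575
  [7.5→8.5]: (80.2+63.6)/2 × 1 = 71.9
  [8.5→9]: (63.6+56.6)/2 × 0.5 = 30.05
  Sum = 1455.175 µg/L·hr
Tail: C_last/k_e = 56.6/0.232 = 243.966
AUC_0→∞ (sublingual tablet) = 1455.175 + 243.966 = 1699.141 µg/L·hr
F = (AUC_ev/D_ev)/(AUC_iv/D_iv) = (1699.141/400)/(525/100) = 4.2478525/5.25 = 0.8091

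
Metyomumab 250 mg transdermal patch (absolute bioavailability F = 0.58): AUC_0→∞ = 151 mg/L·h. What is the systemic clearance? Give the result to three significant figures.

CL = 0.960 L/h

CL = F × Dose / AUC_0→∞
   = 0.58 × 250 / 151 = 0.960265 L/h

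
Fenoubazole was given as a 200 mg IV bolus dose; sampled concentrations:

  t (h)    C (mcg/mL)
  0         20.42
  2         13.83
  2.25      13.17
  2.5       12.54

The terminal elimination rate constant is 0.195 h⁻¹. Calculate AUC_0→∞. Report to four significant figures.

Trapezoidal AUC_0→2.5:
  [0→2]: (20.42+13.83)/2 × 2 = 34.25
  [2→2.25]: (13.83+13.17)/2 × 0.25 = 3.375
  [2.25→2.5]: (13.17+12.54)/2 × 0.25 = 3.21375
  Sum = 40.83875 mcg/mL·h
Extrapolated tail: C_last / k_e = 12.54 / 0.195 = 64.308
AUC_0→∞ = 40.83875 + 64.308 = 105.14675 mcg/mL·h

AUC = 105.1 mcg/mL·h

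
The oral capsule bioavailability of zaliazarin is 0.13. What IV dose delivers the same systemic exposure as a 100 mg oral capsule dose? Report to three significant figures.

Systemic exposure from an extravascular dose = F × D_ev, so the equivalent IV dose is F × D_ev.
D_iv = F × D_ev = 0.13 × 100 = 13 mg

D_iv = 13.0 mg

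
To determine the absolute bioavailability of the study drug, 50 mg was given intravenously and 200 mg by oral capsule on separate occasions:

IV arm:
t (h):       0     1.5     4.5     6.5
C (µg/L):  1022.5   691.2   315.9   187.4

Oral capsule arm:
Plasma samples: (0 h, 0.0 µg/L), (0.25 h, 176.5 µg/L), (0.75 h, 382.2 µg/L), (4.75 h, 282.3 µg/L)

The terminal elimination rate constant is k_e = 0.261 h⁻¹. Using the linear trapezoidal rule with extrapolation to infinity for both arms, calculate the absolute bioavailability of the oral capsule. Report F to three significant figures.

F = 0.160

Trapezoidal AUC_0→6.5 (IV):
  [0→1.5]: (1022.5+691.2)/2 × 1.5 = 1285.275
  [1.5→4.5]: (691.2+315.9)/2 × 3 = 1510.65
  [4.5→6.5]: (315.9+187.4)/2 × 2 = 503.3
  Sum = 3299.225 µg/L·h
IV tail: 187.4/0.261 = 718.008; AUC_iv,0→∞ = 3299.225 + 718.008 = 4017.233 µg/L·h
Trapezoidal AUC_0→4.75 (oral capsule):
  [0→0.25]: (0.0+176.5)/2 × 0.25 = 22.0625
  [0.25→0.75]: (176.5+382.2)/2 × 0.5 = 139.675
  [0.75→4.75]: (382.2+282.3)/2 × 4 = 1329.0
  Sum = 1490.7375 µg/L·h
oral capsule tail: 282.3/0.261 = 1081.609; AUC_ev,0→∞ = 1490.7375 + 1081.609 = 2572.3465 µg/L·h
F = (AUC_ev/D_ev)/(AUC_iv/D_iv) = (2572.3465/200)/(4017.233/50) = 12.8617/80.34466 = 0.1601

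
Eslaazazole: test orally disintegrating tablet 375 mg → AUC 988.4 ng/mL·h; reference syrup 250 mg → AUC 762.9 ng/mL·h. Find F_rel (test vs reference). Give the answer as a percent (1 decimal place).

F_rel = 86.4%

F_rel = (AUC_test/D_test) / (AUC_ref/D_ref)
      = (988.4/375) / (762.9/250)
      = 2.63573 / 3.0516 = 0.8637 = 86.37%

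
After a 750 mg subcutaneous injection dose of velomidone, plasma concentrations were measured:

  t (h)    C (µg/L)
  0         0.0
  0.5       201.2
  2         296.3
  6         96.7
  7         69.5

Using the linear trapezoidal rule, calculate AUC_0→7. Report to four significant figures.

AUC = 1293 µg/L·h

Trapezoidal AUC_0→7:
  [0→0.5]: (0.0+201.2)/2 × 0.5 = 50.3
  [0.5→2]: (201.2+296.3)/2 × 1.5 = 373.125
  [2→6]: (296.3+96.7)/2 × 4 = 786.0
  [6→7]: (96.7+69.5)/2 × 1 = 83.1
  Sum = 1292.525 µg/L·h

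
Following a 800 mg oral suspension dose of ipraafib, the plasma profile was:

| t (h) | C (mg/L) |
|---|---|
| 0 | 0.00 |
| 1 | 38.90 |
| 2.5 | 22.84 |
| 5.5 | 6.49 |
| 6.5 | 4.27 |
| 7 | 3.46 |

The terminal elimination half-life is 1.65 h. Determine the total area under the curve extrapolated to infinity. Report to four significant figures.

Trapezoidal AUC_0→7:
  [0→1]: (0.00+38.90)/2 × 1 = 19.45
  [1→2.5]: (38.90+22.84)/2 × 1.5 = 46.305
  [2.5→5.5]: (22.84+6.49)/2 × 3 = 43.995
  [5.5→6.5]: (6.49+4.27)/2 × 1 = 5.38
  [6.5→7]: (4.27+3.46)/2 × 0.5 = 1.9325
  Sum = 117.0625 mg/L·h
k_e = ln2 / t½ = 0.693147 / 1.65 = 0.4201 h^-1
Extrapolated tail: C_last / k_e = 3.46 / 0.4201 = 8.236
AUC_0→∞ = 117.0625 + 8.236 = 125.2985 mg/L·h

AUC = 125.3 mg/L·h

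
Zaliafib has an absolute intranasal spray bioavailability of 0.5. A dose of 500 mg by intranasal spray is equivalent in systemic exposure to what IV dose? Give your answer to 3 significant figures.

Systemic exposure from an extravascular dose = F × D_ev, so the equivalent IV dose is F × D_ev.
D_iv = F × D_ev = 0.5 × 500 = 250 mg

D_iv = 250 mg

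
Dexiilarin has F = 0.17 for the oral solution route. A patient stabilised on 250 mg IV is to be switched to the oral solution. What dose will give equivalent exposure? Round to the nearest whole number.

For equal systemic exposure: F × D_ev = D_iv
D_ev = D_iv / F = 250 / 0.17 = 1470.59 mg

D_oral = 1471 mg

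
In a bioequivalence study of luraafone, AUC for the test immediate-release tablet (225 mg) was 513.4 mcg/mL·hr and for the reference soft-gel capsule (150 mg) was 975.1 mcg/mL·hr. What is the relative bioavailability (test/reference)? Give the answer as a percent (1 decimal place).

F_rel = 35.1%

F_rel = (AUC_test/D_test) / (AUC_ref/D_ref)
      = (513.4/225) / (975.1/150)
      = 2.28178 / 6.50067 = 0.3510 = 35.10%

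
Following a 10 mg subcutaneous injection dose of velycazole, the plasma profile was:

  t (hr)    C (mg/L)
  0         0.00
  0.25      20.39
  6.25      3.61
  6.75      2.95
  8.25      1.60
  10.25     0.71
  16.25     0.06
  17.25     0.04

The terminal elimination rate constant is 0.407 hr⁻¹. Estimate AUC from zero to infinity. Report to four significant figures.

AUC = 84.37 mg/L·hr

Trapezoidal AUC_0→17.25:
  [0→0.25]: (0.00+20.39)/2 × 0.25 = 2.54875
  [0.25→6.25]: (20.39+3.61)/2 × 6 = 72.0
  [6.25→6.75]: (3.61+2.95)/2 × 0.5 = 1.64
  [6.75→8.25]: (2.95+1.60)/2 × 1.5 = 3.4125
  [8.25→10.25]: (1.60+0.71)/2 × 2 = 2.31
  [10.25→16.25]: (0.71+0.06)/2 × 6 = 2.31
  [16.25→17.25]: (0.06+0.04)/2 × 1 = 0.05
  Sum = 84.27125 mg/L·hr
Extrapolated tail: C_last / k_e = 0.04 / 0.407 = 0.098
AUC_0→∞ = 84.27125 + 0.098 = 84.36925 mg/L·hr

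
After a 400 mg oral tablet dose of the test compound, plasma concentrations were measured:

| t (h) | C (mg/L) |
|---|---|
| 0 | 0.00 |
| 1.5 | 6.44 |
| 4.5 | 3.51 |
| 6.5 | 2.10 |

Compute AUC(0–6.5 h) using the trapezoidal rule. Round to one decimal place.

Trapezoidal AUC_0→6.5:
  [0→1.5]: (0.00+6.44)/2 × 1.5 = 4.83
  [1.5→4.5]: (6.44+3.51)/2 × 3 = 14.925
  [4.5→6.5]: (3.51+2.10)/2 × 2 = 5.61
  Sum = 25.365 mg/L·h

AUC = 25.4 mg/L·h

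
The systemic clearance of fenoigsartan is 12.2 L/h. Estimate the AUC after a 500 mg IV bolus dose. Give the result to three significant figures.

AUC_0→∞ = Dose_iv / CL
        = 500 / 12.2 = 40.9836 mg/L·h

AUC = 41.0 mg/L·h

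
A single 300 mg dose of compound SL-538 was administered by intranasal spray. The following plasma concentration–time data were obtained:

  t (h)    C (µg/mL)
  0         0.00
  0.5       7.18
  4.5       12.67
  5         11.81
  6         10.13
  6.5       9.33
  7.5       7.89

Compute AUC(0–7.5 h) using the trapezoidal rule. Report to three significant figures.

AUC = 72.1 µg/mL·h

Trapezoidal AUC_0→7.5:
  [0→0.5]: (0.00+7.18)/2 × 0.5 = 1.795
  [0.5→4.5]: (7.18+12.67)/2 × 4 = 39.7
  [4.5→5]: (12.67+11.81)/2 × 0.5 = 6.12
  [5→6]: (11.81+10.13)/2 × 1 = 10.97
  [6→6.5]: (10.13+9.33)/2 × 0.5 = 4.865
  [6.5→7.5]: (9.33+7.89)/2 × 1 = 8.61
  Sum = 72.06 µg/mL·h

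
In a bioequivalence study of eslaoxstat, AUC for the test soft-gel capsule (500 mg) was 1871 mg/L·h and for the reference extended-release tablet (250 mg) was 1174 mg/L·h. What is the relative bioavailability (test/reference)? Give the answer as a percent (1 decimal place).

F_rel = 79.7%

F_rel = (AUC_test/D_test) / (AUC_ref/D_ref)
      = (1871/500) / (1174/250)
      = 3.742 / 4.696 = 0.7968 = 79.68%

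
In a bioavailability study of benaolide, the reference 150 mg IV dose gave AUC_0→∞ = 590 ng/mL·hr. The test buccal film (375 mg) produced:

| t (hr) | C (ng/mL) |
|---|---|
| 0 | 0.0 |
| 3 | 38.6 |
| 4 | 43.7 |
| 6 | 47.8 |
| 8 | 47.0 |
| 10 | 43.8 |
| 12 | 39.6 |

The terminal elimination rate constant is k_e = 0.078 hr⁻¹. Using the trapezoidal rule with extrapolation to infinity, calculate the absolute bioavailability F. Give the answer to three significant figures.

F = 0.656

Trapezoidal AUC_0→12 (buccal film):
  [0→3]: (0.0+38.6)/2 × 3 = 57.9
  [3→4]: (38.6+43.7)/2 × 1 = 41.15
  [4→6]: (43.7+47.8)/2 × 2 = 91.5
  [6→8]: (47.8+47.0)/2 × 2 = 94.8
  [8→10]: (47.0+43.8)/2 × 2 = 90.8
  [10→12]: (43.8+39.6)/2 × 2 = 83.4
  Sum = 459.55 ng/mL·hr
Tail: C_last/k_e = 39.6/0.078 = 507.692
AUC_0→∞ (buccal film) = 459.55 + 507.692 = 967.242 ng/mL·hr
F = (AUC_ev/D_ev)/(AUC_iv/D_iv) = (967.242/375)/(590/150) = 2.579312/3.93333 = 0.6558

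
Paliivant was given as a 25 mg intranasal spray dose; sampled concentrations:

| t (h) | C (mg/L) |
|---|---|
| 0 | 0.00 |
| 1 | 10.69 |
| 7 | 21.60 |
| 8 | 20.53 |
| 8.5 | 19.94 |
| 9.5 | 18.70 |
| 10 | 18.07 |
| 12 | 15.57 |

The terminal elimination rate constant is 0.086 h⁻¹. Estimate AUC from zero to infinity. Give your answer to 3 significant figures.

Trapezoidal AUC_0→12:
  [0→1]: (0.00+10.69)/2 × 1 = 5.345
  [1→7]: (10.69+21.60)/2 × 6 = 96.87
  [7→8]: (21.60+20.53)/2 × 1 = 21.065
  [8→8.5]: (20.53+19.94)/2 × 0.5 = 10.1175
  [8.5→9.5]: (19.94+18.70)/2 × 1 = 19.32
  [9.5→10]: (18.70+18.07)/2 × 0.5 = 9.1925
  [10→12]: (18.07+15.57)/2 × 2 = 33.64
  Sum = 195.55 mg/L·h
Extrapolated tail: C_last / k_e = 15.57 / 0.086 = 181.047
AUC_0→∞ = 195.55 + 181.047 = 376.597 mg/L·h

AUC = 377 mg/L·h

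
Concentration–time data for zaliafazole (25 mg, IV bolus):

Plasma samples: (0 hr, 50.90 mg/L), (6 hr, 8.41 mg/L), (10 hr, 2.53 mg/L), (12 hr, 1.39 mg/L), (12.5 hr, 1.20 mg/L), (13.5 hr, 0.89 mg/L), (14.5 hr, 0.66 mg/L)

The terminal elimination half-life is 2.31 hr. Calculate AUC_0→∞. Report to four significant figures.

AUC = 208.4 mg/L·hr

Trapezoidal AUC_0→14.5:
  [0→6]: (50.90+8.41)/2 × 6 = 177.93
  [6→10]: (8.41+2.53)/2 × 4 = 21.88
  [10→12]: (2.53+1.39)/2 × 2 = 3.92
  [12→12.5]: (1.39+1.20)/2 × 0.5 = 0.6475
  [12.5→13.5]: (1.20+0.89)/2 × 1 = 1.045
  [13.5→14.5]: (0.89+0.66)/2 × 1 = 0.775
  Sum = 206.1975 mg/L·hr
k_e = ln2 / t½ = 0.693147 / 2.31 = 0.3001 hr^-1
Extrapolated tail: C_last / k_e = 0.66 / 0.3001 = 2.199
AUC_0→∞ = 206.1975 + 2.199 = 208.3965 mg/L·hr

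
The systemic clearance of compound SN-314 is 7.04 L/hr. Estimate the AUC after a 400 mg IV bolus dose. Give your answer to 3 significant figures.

AUC = 56.8 mg/L·hr

AUC_0→∞ = Dose_iv / CL
        = 400 / 7.04 = 56.8182 mg/L·hr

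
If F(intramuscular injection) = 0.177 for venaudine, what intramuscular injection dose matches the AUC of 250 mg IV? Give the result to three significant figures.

For equal systemic exposure: F × D_ev = D_iv
D_ev = D_iv / F = 250 / 0.177 = 1412.43 mg

D_intramuscular = 1410 mg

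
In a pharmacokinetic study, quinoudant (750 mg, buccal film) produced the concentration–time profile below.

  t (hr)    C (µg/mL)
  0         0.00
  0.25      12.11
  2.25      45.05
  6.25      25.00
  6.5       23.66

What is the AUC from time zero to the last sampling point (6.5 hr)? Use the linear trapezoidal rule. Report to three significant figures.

Trapezoidal AUC_0→6.5:
  [0→0.25]: (0.00+12.11)/2 × 0.25 = 1.51375
  [0.25→2.25]: (12.11+45.05)/2 × 2 = 57.16
  [2.25→6.25]: (45.05+25.00)/2 × 4 = 140.1
  [6.25→6.5]: (25.00+23.66)/2 × 0.25 = 6.0825
  Sum = 204.85625 µg/mL·hr

AUC = 205 µg/mL·hr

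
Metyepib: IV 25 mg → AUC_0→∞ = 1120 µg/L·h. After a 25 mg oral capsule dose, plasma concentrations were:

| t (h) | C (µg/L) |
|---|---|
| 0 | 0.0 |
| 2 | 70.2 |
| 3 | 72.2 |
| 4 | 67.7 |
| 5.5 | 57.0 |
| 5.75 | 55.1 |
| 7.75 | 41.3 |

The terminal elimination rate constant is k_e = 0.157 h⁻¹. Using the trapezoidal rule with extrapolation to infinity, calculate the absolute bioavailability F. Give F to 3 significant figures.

Trapezoidal AUC_0→7.75 (oral capsule):
  [0→2]: (0.0+70.2)/2 × 2 = 70.2
  [2→3]: (70.2+72.2)/2 × 1 = 71.2
  [3→4]: (72.2+67.7)/2 × 1 = 69.95
  [4→5.5]: (67.7+57.0)/2 × 1.5 = 93.525
  [5.5→5.75]: (57.0+55.1)/2 × 0.25 = 14.0125
  [5.75→7.75]: (55.1+41.3)/2 × 2 = 96.4
  Sum = 415.2875 µg/L·h
Tail: C_last/k_e = 41.3/0.157 = 263.057
AUC_0→∞ (oral capsule) = 415.2875 + 263.057 = 678.3445 µg/L·h
F = (AUC_ev/D_ev)/(AUC_iv/D_iv) = (678.3445/25)/(1120/25) = 27.13378/44.8 = 0.6057

F = 0.606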